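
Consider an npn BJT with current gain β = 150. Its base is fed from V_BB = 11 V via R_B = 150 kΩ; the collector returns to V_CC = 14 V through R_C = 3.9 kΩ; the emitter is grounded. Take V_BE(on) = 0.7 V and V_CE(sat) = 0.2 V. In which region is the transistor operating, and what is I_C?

Assume active: I_B = (11 − 0.7)/150 = 0.0687 mA, giving I_C = β·I_B = 10.3 mA.
But then V_CE = 14 − 10.3×3.9 = -26.2 V < V_CE(sat) = 0.2 V — impossible in the active region.
So the transistor is saturated. With V_CE = 0.2 V, I_C = (V_CC − 0.2)/R_C = 13.8/3.9 = 3.54 mA.
Check: β·I_B = 10.3 mA > I_C = 3.54 mA, confirming saturation.

saturation; I_C ≈ 3.5 mA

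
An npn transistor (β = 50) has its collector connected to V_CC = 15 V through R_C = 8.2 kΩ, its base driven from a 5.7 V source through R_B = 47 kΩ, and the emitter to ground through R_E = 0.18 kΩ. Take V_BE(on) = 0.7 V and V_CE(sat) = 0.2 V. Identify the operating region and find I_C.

Assume active: I_B = (5.7 − 0.7)/(47 + 51×0.18) = 0.089 mA, I_C = β·I_B = 4.45 mA.
Then V_CE = 15 − 4.45×8.2 − 4.54×0.18 = -22.3 V < 0.2 V — the active assumption fails.
Re-solve with V_CE = 0.2 V. KCL at the emitter: V_E/R_E = (V_BB−0.7−V_E)/R_B + (V_CC−0.2−V_E)/R_C, giving V_E = 0.335 V.
I_C = (V_CC − 0.2 − V_E)/R_C = (14.8 − 0.335)/8.2 = 1.76 mA.
Check: I_B = (5 − 0.335)/47 = 0.0992 mA, and β·I_B = 4.96 mA > I_C, confirming saturation.

saturation; I_C ≈ 1.8 mA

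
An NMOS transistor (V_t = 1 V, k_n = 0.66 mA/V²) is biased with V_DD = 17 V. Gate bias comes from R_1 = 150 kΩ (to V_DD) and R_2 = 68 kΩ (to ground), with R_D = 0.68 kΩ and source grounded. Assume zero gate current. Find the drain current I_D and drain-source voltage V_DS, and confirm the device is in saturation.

V_G = V_DD·R_2/(R_1+R_2) = 17×68/218 = 5.3 V. With the source grounded, V_GS = V_G = 5.3 V.
Assume saturation: I_D = (k_n/2)(V_GS − V_t)² = (0.66/2)×(5.3 − 1)² = 0.33×4.3² = 6.11 mA.
V_DS = V_DD − I_D·R_D = 17 − 6.11×0.68 = 12.8 V.
Saturation requires V_DS ≥ V_GS − V_t = 4.3 V; 12.8 ≥ 4.3 ✓.

I_D ≈ 6.1 mA, V_DS ≈ 13 V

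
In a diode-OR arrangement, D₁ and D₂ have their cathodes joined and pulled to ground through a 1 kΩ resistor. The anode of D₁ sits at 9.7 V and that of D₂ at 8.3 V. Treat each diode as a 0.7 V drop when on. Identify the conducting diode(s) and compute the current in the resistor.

Assume both conduct. Then node N would need to be at both 9.7−0.7 = 9 V and 8.3−0.7 = 7.6 V, which is impossible.
Assume only D₁ conducts: V_N = 9.7 − 0.7 = 9 V, so I_R = 9/1 = 9 mA.
Check D₂: its anode-to-cathode voltage is 8.3 − 9 = -0.7 V < 0.7 V, so it is off. The assumption is consistent.

Only D₁ conducts; I_R ≈ 9 mA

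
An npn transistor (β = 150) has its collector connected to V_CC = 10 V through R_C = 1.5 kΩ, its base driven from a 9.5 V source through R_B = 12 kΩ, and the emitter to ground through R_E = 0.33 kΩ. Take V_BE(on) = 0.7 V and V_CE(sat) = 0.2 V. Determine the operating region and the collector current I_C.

Assume active: I_B = (9.5 − 0.7)/(12 + 151×0.33) = 0.142 mA, I_C = β·I_B = 21.3 mA.
Then V_CE = 10 − 21.3×1.5 − 21.5×0.33 = -29.1 V < 0.2 V — the active assumption fails.
Re-solve with V_CE = 0.2 V. KCL at the emitter: V_E/R_E = (V_BB−0.7−V_E)/R_B + (V_CC−0.2−V_E)/R_C, giving V_E = 1.92 V.
I_C = (V_CC − 0.2 − V_E)/R_C = (9.8 − 1.92)/1.5 = 5.25 mA.
Check: I_B = (8.8 − 1.92)/12 = 0.573 mA, and β·I_B = 86 mA > I_C, confirming saturation.

saturation; I_C ≈ 5.3 mA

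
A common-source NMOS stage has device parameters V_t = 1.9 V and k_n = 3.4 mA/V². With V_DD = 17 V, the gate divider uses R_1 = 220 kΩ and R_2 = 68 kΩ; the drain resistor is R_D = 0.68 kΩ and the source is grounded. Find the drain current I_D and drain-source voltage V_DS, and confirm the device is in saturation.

V_G = V_DD·R_2/(R_1+R_2) = 17×68/288 = 4.01 V. With the source grounded, V_GS = V_G = 4.01 V.
Assume saturation: I_D = (k_n/2)(V_GS − V_t)² = (3.4/2)×(4.01 − 1.9)² = 1.7×2.11² = 7.6 mA.
V_DS = V_DD − I_D·R_D = 17 − 7.6×0.68 = 11.8 V.
Saturation requires V_DS ≥ V_GS − V_t = 2.11 V; 11.8 ≥ 2.11 ✓.

I_D ≈ 7.6 mA, V_DS ≈ 12 V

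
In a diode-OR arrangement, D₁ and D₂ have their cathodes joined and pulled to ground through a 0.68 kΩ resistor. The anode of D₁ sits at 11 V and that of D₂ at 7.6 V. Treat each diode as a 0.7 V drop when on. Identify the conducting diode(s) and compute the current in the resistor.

Only D₁ conducts; I_R ≈ 15 mA

Assume both conduct. Then node N would need to be at both 11−0.7 = 10.3 V and 7.6−0.7 = 6.9 V, which is impossible.
Assume only D₁ conducts: V_N = 11 − 0.7 = 10.3 V, so I_R = 10.3/0.68 = 15.1 mA.
Check D₂: its anode-to-cathode voltage is 7.6 − 10.3 = -2.7 V < 0.7 V, so it is off. The assumption is consistent.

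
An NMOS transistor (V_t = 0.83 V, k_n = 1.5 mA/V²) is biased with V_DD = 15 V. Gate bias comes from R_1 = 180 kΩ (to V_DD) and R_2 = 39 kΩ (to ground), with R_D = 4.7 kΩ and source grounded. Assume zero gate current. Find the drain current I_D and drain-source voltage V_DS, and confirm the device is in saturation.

I_D ≈ 2.5 mA, V_DS ≈ 3 V

V_G = V_DD·R_2/(R_1+R_2) = 15×39/219 = 2.67 V. With the source grounded, V_GS = V_G = 2.67 V.
Assume saturation: I_D = (k_n/2)(V_GS − V_t)² = (1.5/2)×(2.67 − 0.83)² = 0.75×1.84² = 2.54 mA.
V_DS = V_DD − I_D·R_D = 15 − 2.54×4.7 = 3.05 V.
Saturation requires V_DS ≥ V_GS − V_t = 1.84 V; 3.05 ≥ 1.84 ✓.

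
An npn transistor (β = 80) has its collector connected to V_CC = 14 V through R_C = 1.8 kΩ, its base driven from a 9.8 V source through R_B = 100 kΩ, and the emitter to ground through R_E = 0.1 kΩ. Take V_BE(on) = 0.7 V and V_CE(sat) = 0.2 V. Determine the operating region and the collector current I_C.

Assume active. Base-emitter loop: I_B = (V_BB − V_BE)/(R_B + (β+1)R_E) = (9.8 − 0.7)/(100 + 81×0.1) = 0.0842 mA.
I_C = β·I_B = 80×0.0842 = 6.73 mA.
V_CE = V_CC − I_C·R_C − I_E·R_E = 14 − 6.73×1.8 − 6.82×0.1 = 1.2 V > V_CE(sat), so the active-region assumption holds.

active; I_C ≈ 6.7 mA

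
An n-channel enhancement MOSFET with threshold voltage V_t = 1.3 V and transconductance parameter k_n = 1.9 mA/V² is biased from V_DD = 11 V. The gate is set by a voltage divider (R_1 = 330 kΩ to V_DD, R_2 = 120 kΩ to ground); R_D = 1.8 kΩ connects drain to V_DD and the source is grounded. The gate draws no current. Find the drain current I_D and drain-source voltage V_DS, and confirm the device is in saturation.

V_G = V_DD·R_2/(R_1+R_2) = 11×120/450 = 2.93 V. With the source grounded, V_GS = V_G = 2.93 V.
Assume saturation: I_D = (k_n/2)(V_GS − V_t)² = (1.9/2)×(2.93 − 1.3)² = 0.95×1.63² = 2.53 mA.
V_DS = V_DD − I_D·R_D = 11 − 2.53×1.8 = 6.44 V.
Saturation requires V_DS ≥ V_GS − V_t = 1.63 V; 6.44 ≥ 1.63 ✓.

I_D ≈ 2.5 mA, V_DS ≈ 6.4 V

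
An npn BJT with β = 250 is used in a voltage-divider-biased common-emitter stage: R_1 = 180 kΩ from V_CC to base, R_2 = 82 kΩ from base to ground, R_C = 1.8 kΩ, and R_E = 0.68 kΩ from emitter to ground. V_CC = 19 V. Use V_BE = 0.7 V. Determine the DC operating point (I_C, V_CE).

Thevenize the base divider: V_Th = V_CC·R_2/(R_1+R_2) = 19×82/262 = 5.95 V, R_Th = R_1‖R_2 = 56.3 kΩ.
Base-emitter loop: V_Th = I_B·R_Th + V_BE + (β+1)I_B·R_E, so I_B = (5.95 − 0.7) / (56.3 + 251×0.68) = 0.0231 mA.
I_C = β·I_B = 250×0.0231 = 5.78 mA, and I_E = (β+1)I_B = 5.8 mA.
V_CE = V_CC − I_C·R_C − I_E·R_E = 19 − 5.78×1.8 − 5.8×0.68 = 4.66 V.
V_CE = 4.66 V > 0.2 V confirms active-region operation.

I_C ≈ 5.8 mA, V_CE ≈ 4.7 V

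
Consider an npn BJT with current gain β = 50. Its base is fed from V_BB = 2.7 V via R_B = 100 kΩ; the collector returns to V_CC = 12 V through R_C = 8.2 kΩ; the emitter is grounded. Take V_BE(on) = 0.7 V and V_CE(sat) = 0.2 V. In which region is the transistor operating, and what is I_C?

active; I_C ≈ 1 mA

Assume active. Base-emitter loop: I_B = (V_BB − V_BE)/R_B = (2.7 − 0.7)/100 = 0.02 mA.
I_C = β·I_B = 50×0.02 = 1 mA.
V_CE = V_CC − I_C·R_C = 12 − 1×8.2 = 3.8 V > V_CE(sat), so the active-region assumption holds.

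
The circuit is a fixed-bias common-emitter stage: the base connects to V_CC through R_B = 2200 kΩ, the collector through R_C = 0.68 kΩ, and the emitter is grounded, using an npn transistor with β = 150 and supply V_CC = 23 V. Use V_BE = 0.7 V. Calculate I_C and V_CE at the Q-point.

I_C ≈ 1.5 mA, V_CE ≈ 22 V

Base loop: V_CC = I_B·R_B + V_BE, so I_B = (23 − 0.7)/2200 kΩ = 0.0101 mA.
In the active region I_C = β·I_B = 150 × 0.0101 = 1.52 mA.
Collector loop: V_CE = V_CC − I_C·R_C = 23 − 1.52×0.68 = 22 V.
Since V_CE = 22 V > V_CE(sat) ≈ 0.2 V, the transistor is in the active region as assumed.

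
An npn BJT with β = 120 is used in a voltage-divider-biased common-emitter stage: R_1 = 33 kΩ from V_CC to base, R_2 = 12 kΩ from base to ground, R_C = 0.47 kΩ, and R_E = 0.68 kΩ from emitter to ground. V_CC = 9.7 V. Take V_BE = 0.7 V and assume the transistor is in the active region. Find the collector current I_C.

Thevenize the base divider: V_Th = V_CC·R_2/(R_1+R_2) = 9.7×12/45 = 2.59 V, R_Th = R_1‖R_2 = 8.8 kΩ.
Base-emitter loop: V_Th = I_B·R_Th + V_BE + (β+1)I_B·R_E, so I_B = (2.59 − 0.7) / (8.8 + 121×0.68) = 0.0207 mA.
I_C = β·I_B = 120×0.0207 = 2.49 mA, and I_E = (β+1)I_B = 2.51 mA.
V_CE = V_CC − I_C·R_C − I_E·R_E = 9.7 − 2.49×0.47 − 2.51×0.68 = 6.83 V.
V_CE = 6.83 V > 0.2 V confirms active-region operation.

I_C ≈ 2.5 mA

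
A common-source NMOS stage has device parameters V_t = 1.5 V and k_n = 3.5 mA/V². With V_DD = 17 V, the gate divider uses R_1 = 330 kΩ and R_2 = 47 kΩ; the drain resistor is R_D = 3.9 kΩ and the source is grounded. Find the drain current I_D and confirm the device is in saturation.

V_G = V_DD·R_2/(R_1+R_2) = 17×47/377 = 2.12 V. With the source grounded, V_GS = V_G = 2.12 V.
Assume saturation: I_D = (k_n/2)(V_GS − V_t)² = (3.5/2)×(2.12 − 1.5)² = 1.75×0.619² = 0.671 mA.
V_DS = V_DD − I_D·R_D = 17 − 0.671×3.9 = 14.4 V.
Saturation requires V_DS ≥ V_GS − V_t = 0.619 V; 14.4 ≥ 0.619 ✓.

I_D ≈ 0.67 mA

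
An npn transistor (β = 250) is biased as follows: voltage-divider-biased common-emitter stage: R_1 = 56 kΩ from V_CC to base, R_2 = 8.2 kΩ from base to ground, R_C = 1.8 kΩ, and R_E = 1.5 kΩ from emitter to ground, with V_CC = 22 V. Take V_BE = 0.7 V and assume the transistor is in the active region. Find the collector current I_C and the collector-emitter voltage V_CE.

I_C ≈ 1.4 mA, V_CE ≈ 17 V

Thevenize the base divider: V_Th = V_CC·R_2/(R_1+R_2) = 22×8.2/64.2 = 2.81 V, R_Th = R_1‖R_2 = 7.15 kΩ.
Base-emitter loop: V_Th = I_B·R_Th + V_BE + (β+1)I_B·R_E, so I_B = (2.81 − 0.7) / (7.15 + 251×1.5) = 0.0055 mA.
I_C = β·I_B = 250×0.0055 = 1.37 mA, and I_E = (β+1)I_B = 1.38 mA.
V_CE = V_CC − I_C·R_C − I_E·R_E = 22 − 1.37×1.8 − 1.38×1.5 = 17.5 V.
V_CE = 17.5 V > 0.2 V confirms active-region operation.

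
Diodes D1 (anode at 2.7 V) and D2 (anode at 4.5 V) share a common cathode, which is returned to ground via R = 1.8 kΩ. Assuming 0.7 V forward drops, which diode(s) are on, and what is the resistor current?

Assume both conduct. Then node N would need to be at both 2.7−0.7 = 2 V and 4.5−0.7 = 3.8 V, which is impossible.
Assume only D2 conducts: V_N = 4.5 − 0.7 = 3.8 V, so I_R = 3.8/1.8 = 2.11 mA.
Check D1: its anode-to-cathode voltage is 2.7 − 3.8 = -1.1 V < 0.7 V, so it is off. The assumption is consistent.

Only D2 conducts; I_R ≈ 2.1 mA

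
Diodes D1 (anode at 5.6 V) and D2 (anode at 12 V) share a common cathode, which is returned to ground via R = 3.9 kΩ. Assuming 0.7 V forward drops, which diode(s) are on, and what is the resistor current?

Assume both conduct. Then node N would need to be at both 5.6−0.7 = 4.9 V and 12−0.7 = 11.3 V, which is impossible.
Assume only D2 conducts: V_N = 12 − 0.7 = 11.3 V, so I_R = 11.3/3.9 = 2.9 mA.
Check D1: its anode-to-cathode voltage is 5.6 − 11.3 = -5.7 V < 0.7 V, so it is off. The assumption is consistent.

Only D2 conducts; I_R ≈ 2.9 mA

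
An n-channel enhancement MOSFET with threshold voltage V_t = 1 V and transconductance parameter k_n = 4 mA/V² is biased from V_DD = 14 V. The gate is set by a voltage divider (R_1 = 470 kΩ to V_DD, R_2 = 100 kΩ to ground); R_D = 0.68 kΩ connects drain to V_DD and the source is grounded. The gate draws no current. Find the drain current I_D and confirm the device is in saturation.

I_D ≈ 4.2 mA

V_G = V_DD·R_2/(R_1+R_2) = 14×100/570 = 2.46 V. With the source grounded, V_GS = V_G = 2.46 V.
Assume saturation: I_D = (k_n/2)(V_GS − V_t)² = (4/2)×(2.46 − 1)² = 2×1.46² = 4.24 mA.
V_DS = V_DD − I_D·R_D = 14 − 4.24×0.68 = 11.1 V.
Saturation requires V_DS ≥ V_GS − V_t = 1.46 V; 11.1 ≥ 1.46 ✓.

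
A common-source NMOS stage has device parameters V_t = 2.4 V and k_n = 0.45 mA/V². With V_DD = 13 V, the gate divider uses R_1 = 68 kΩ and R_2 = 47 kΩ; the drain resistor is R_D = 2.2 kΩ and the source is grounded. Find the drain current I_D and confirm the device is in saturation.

V_G = V_DD·R_2/(R_1+R_2) = 13×47/115 = 5.31 V. With the source grounded, V_GS = V_G = 5.31 V.
Assume saturation: I_D = (k_n/2)(V_GS − V_t)² = (0.45/2)×(5.31 − 2.4)² = 0.225×2.91² = 1.91 mA.
V_DS = V_DD − I_D·R_D = 13 − 1.91×2.2 = 8.8 V.
Saturation requires V_DS ≥ V_GS − V_t = 2.91 V; 8.8 ≥ 2.91 ✓.

I_D ≈ 1.9 mA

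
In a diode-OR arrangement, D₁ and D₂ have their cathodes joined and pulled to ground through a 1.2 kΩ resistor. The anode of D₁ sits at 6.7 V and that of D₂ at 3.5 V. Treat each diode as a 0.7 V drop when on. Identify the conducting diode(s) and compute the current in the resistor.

Only D₁ conducts; I_R ≈ 5 mA

Assume both conduct. Then node N would need to be at both 6.7−0.7 = 6 V and 3.5−0.7 = 2.8 V, which is impossible.
Assume only D₁ conducts: V_N = 6.7 − 0.7 = 6 V, so I_R = 6/1.2 = 5 mA.
Check D₂: its anode-to-cathode voltage is 3.5 − 6 = -2.5 V < 0.7 V, so it is off. The assumption is consistent.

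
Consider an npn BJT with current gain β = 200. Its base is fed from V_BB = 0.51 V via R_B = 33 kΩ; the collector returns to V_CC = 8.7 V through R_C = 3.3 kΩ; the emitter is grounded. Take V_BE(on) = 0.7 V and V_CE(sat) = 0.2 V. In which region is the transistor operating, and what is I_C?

cutoff; I_C ≈ 0

V_BB = 0.51 V ≤ V_BE(on) = 0.7 V, so the base-emitter junction is not forward biased.
The transistor is in cutoff: I_B = I_C = 0.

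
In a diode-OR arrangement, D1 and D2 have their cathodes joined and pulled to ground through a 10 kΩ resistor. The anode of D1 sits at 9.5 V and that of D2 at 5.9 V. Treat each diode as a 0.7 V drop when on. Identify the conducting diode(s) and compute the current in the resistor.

Assume both conduct. Then node N would need to be at both 9.5−0.7 = 8.8 V and 5.9−0.7 = 5.2 V, which is impossible.
Assume only D1 conducts: V_N = 9.5 − 0.7 = 8.8 V, so I_R = 8.8/10 = 0.88 mA.
Check D2: its anode-to-cathode voltage is 5.9 − 8.8 = -2.9 V < 0.7 V, so it is off. The assumption is consistent.

Only D1 conducts; I_R ≈ 0.88 mA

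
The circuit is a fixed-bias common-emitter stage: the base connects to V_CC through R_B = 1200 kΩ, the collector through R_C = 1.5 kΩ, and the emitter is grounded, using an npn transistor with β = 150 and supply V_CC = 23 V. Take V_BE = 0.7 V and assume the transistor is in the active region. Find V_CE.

V_CE ≈ 19 V

Base loop: V_CC = I_B·R_B + V_BE, so I_B = (23 − 0.7)/1200 kΩ = 0.0186 mA.
In the active region I_C = β·I_B = 150 × 0.0186 = 2.79 mA.
Collector loop: V_CE = V_CC − I_C·R_C = 23 − 2.79×1.5 = 18.8 V.
Since V_CE = 18.8 V > V_CE(sat) ≈ 0.2 V, the transistor is in the active region as assumed.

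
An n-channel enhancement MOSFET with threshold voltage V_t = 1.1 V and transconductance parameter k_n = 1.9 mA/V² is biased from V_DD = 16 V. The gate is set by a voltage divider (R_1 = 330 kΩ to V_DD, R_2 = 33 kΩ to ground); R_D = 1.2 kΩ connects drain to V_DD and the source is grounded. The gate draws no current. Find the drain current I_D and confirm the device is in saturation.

I_D ≈ 0.12 mA

V_G = V_DD·R_2/(R_1+R_2) = 16×33/363 = 1.45 V. With the source grounded, V_GS = V_G = 1.45 V.
Assume saturation: I_D = (k_n/2)(V_GS − V_t)² = (1.9/2)×(1.45 − 1.1)² = 0.95×0.355² = 0.119 mA.
V_DS = V_DD − I_D·R_D = 16 − 0.119×1.2 = 15.9 V.
Saturation requires V_DS ≥ V_GS − V_t = 0.355 V; 15.9 ≥ 0.355 ✓.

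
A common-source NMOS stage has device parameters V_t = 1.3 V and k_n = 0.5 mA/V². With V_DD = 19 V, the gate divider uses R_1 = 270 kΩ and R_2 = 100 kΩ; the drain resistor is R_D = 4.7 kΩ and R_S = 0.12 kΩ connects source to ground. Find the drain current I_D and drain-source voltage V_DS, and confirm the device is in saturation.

I_D ≈ 3 mA, V_DS ≈ 4.5 V

V_G = V_DD·R_2/(R_1+R_2) = 19×100/370 = 5.14 V.
Assume saturation: I_D = (k_n/2)(V_GS − V_t)² with V_GS = V_G − I_D·R_S = 5.14 − 0.12·I_D.
Substituting gives 0.0036·I_D² − 1.23·I_D + 3.68 = 0, with roots I_D = 3.02 or 339 mA.
The root I_D = 339 mA gives V_GS = -35.5 V ≤ V_t, so take I_D = 3.02 mA.
Then V_GS = 4.77 V and V_DS = V_DD − I_D(R_D+R_S) = 19 − 3.02×4.82 = 4.46 V.
Saturation requires V_DS ≥ V_GS − V_t = 3.47 V; 4.46 ≥ 3.47 ✓.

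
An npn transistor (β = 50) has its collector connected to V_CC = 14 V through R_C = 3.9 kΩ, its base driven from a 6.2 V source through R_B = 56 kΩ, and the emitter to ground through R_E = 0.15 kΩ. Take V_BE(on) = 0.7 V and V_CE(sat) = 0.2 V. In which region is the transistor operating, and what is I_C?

saturation; I_C ≈ 3.4 mA

Assume active: I_B = (6.2 − 0.7)/(56 + 51×0.15) = 0.0864 mA, I_C = β·I_B = 4.32 mA.
Then V_CE = 14 − 4.32×3.9 − 4.41×0.15 = -3.51 V < 0.2 V — the active assumption fails.
Re-solve with V_CE = 0.2 V. KCL at the emitter: V_E/R_E = (V_BB−0.7−V_E)/R_B + (V_CC−0.2−V_E)/R_C, giving V_E = 0.524 V.
I_C = (V_CC − 0.2 − V_E)/R_C = (13.8 − 0.524)/3.9 = 3.4 mA.
Check: I_B = (5.5 − 0.524)/56 = 0.0889 mA, and β·I_B = 4.44 mA > I_C, confirming saturation.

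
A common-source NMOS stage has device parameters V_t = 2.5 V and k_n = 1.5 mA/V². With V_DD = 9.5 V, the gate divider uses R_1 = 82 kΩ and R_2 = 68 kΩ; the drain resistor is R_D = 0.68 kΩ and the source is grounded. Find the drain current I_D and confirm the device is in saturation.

V_G = V_DD·R_2/(R_1+R_2) = 9.5×68/150 = 4.31 V. With the source grounded, V_GS = V_G = 4.31 V.
Assume saturation: I_D = (k_n/2)(V_GS − V_t)² = (1.5/2)×(4.31 − 2.5)² = 0.75×1.81² = 2.45 mA.
V_DS = V_DD − I_D·R_D = 9.5 − 2.45×0.68 = 7.84 V.
Saturation requires V_DS ≥ V_GS − V_t = 1.81 V; 7.84 ≥ 1.81 ✓.

I_D ≈ 2.4 mA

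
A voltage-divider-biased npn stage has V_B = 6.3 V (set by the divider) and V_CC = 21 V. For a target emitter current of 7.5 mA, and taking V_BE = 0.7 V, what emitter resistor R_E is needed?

V_E = V_B − V_BE = 6.3 − 0.7 = 5.6 V.
R_E = V_E / I_E = 5.6 / 7.5 = 0.747 kΩ.

R_E ≈ 0.75 kΩ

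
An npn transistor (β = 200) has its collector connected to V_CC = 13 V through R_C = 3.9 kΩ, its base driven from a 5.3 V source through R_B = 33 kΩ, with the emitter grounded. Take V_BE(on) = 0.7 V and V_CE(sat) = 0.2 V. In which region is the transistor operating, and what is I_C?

Assume active: I_B = (5.3 − 0.7)/33 = 0.139 mA, giving I_C = β·I_B = 27.9 mA.
But then V_CE = 13 − 27.9×3.9 = -95.7 V < V_CE(sat) = 0.2 V — impossible in the active region.
So the transistor is saturated. With V_CE = 0.2 V, I_C = (V_CC − 0.2)/R_C = 12.8/3.9 = 3.28 mA.
Check: β·I_B = 27.9 mA > I_C = 3.28 mA, confirming saturation.

saturation; I_C ≈ 3.3 mA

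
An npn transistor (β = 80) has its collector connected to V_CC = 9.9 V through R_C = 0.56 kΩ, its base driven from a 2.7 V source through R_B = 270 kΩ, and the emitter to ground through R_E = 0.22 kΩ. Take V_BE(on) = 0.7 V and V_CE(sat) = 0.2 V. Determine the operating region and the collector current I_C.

Assume active. Base-emitter loop: I_B = (V_BB − V_BE)/(R_B + (β+1)R_E) = (2.7 − 0.7)/(270 + 81×0.22) = 0.00695 mA.
I_C = β·I_B = 80×0.00695 = 0.556 mA.
V_CE = V_CC − I_C·R_C − I_E·R_E = 9.9 − 0.556×0.56 − 0.563×0.22 = 9.46 V > V_CE(sat), so the active-region assumption holds.

active; I_C ≈ 0.56 mA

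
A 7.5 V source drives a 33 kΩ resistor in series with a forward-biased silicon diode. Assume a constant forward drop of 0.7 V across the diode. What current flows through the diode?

I ≈ 0.21 mA

KVL around the loop: 7.5 = V_D + I·R = 0.7 + I × 33 kΩ.
So I = (7.5 − 0.7) / 33 kΩ = 6.8 / 33 = 0.206 mA.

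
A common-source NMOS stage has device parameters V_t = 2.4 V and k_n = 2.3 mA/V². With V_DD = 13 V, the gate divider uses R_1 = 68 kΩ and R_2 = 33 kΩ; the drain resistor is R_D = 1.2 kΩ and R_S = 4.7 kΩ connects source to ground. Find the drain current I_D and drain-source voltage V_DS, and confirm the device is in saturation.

I_D ≈ 0.29 mA, V_DS ≈ 11 V

V_G = V_DD·R_2/(R_1+R_2) = 13×33/101 = 4.25 V.
Assume saturation: I_D = (k_n/2)(V_GS − V_t)² with V_GS = V_G − I_D·R_S = 4.25 − 4.7·I_D.
Substituting gives 25.4·I_D² − 21·I_D + 3.93 = 0, with roots I_D = 0.287 or 0.539 mA.
The root I_D = 0.539 mA gives V_GS = 1.72 V ≤ V_t, so take I_D = 0.287 mA.
Then V_GS = 2.9 V and V_DS = V_DD − I_D(R_D+R_S) = 13 − 0.287×5.9 = 11.3 V.
Saturation requires V_DS ≥ V_GS − V_t = 0.499 V; 11.3 ≥ 0.499 ✓.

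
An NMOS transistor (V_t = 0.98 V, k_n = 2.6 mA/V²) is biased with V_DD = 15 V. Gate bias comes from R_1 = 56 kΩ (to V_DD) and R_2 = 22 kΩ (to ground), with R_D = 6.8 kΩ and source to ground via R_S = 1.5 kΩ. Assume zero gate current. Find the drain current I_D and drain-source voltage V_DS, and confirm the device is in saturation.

V_G = V_DD·R_2/(R_1+R_2) = 15×22/78 = 4.23 V.
Assume saturation: I_D = (k_n/2)(V_GS − V_t)² with V_GS = V_G − I_D·R_S = 4.23 − 1.5·I_D.
Substituting gives 2.93·I_D² − 13.7·I_D + 13.7 = 0, with roots I_D = 1.46 or 3.22 mA.
The root I_D = 3.22 mA gives V_GS = -0.593 V ≤ V_t, so take I_D = 1.46 mA.
Then V_GS = 2.04 V and V_DS = V_DD − I_D(R_D+R_S) = 15 − 1.46×8.3 = 2.88 V.
Saturation requires V_DS ≥ V_GS − V_t = 1.06 V; 2.88 ≥ 1.06 ✓.

I_D ≈ 1.5 mA, V_DS ≈ 2.9 V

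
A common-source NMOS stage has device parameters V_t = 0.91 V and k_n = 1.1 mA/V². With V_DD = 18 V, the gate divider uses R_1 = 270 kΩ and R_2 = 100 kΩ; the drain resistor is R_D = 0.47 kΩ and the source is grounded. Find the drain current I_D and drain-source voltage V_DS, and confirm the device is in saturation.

I_D ≈ 8.6 mA, V_DS ≈ 14 V

V_G = V_DD·R_2/(R_1+R_2) = 18×100/370 = 4.86 V. With the source grounded, V_GS = V_G = 4.86 V.
Assume saturation: I_D = (k_n/2)(V_GS − V_t)² = (1.1/2)×(4.86 − 0.91)² = 0.55×3.95² = 8.6 mA.
V_DS = V_DD − I_D·R_D = 18 − 8.6×0.47 = 14 V.
Saturation requires V_DS ≥ V_GS − V_t = 3.95 V; 14 ≥ 3.95 ✓.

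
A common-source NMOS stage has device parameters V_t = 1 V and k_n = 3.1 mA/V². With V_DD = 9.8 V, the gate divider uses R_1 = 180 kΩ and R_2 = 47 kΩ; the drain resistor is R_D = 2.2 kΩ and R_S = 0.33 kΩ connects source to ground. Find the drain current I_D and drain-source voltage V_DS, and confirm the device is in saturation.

I_D ≈ 0.86 mA, V_DS ≈ 7.6 V

V_G = V_DD·R_2/(R_1+R_2) = 9.8×47/227 = 2.03 V.
Assume saturation: I_D = (k_n/2)(V_GS − V_t)² with V_GS = V_G − I_D·R_S = 2.03 − 0.33·I_D.
Substituting gives 0.169·I_D² − 2.05·I_D + 1.64 = 0, with roots I_D = 0.861 or 11.3 mA.
The root I_D = 11.3 mA gives V_GS = -1.7 V ≤ V_t, so take I_D = 0.861 mA.
Then V_GS = 1.75 V and V_DS = V_DD − I_D(R_D+R_S) = 9.8 − 0.861×2.53 = 7.62 V.
Saturation requires V_DS ≥ V_GS − V_t = 0.745 V; 7.62 ≥ 0.745 ✓.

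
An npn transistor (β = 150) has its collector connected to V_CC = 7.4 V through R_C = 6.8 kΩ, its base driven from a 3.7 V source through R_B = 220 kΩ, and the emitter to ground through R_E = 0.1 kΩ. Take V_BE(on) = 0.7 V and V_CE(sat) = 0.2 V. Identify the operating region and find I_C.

Assume active: I_B = (3.7 − 0.7)/(220 + 151×0.1) = 0.0128 mA, I_C = β·I_B = 1.91 mA.
Then V_CE = 7.4 − 1.91×6.8 − 1.93×0.1 = -5.81 V < 0.2 V — the active assumption fails.
Re-solve with V_CE = 0.2 V. KCL at the emitter: V_E/R_E = (V_BB−0.7−V_E)/R_B + (V_CC−0.2−V_E)/R_C, giving V_E = 0.106 V.
I_C = (V_CC − 0.2 − V_E)/R_C = (7.2 − 0.106)/6.8 = 1.04 mA.
Check: I_B = (3 − 0.106)/220 = 0.0132 mA, and β·I_B = 1.97 mA > I_C, confirming saturation.

saturation; I_C ≈ 1 mA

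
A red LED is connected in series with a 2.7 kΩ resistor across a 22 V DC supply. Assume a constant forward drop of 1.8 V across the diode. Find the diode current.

KVL around the loop: 22 = V_D + I·R = 1.8 + I × 2.7 kΩ.
So I = (22 − 1.8) / 2.7 kΩ = 20.2 / 2.7 = 7.48 mA.

I ≈ 7.5 mA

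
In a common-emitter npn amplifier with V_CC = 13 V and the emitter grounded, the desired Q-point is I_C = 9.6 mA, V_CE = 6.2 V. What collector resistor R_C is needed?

R_C ≈ 0.71 kΩ

Collector loop: V_CC = I_C·R_C + V_CE.
R_C = (V_CC − V_CE)/I_C = (13 − 6.2)/9.6 = 0.708 kΩ.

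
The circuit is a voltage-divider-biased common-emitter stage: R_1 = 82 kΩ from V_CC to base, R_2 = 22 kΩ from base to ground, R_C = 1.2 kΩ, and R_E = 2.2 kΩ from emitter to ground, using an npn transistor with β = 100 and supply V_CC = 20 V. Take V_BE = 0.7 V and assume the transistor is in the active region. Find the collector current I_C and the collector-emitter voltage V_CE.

Thevenize the base divider: V_Th = V_CC·R_2/(R_1+R_2) = 20×22/104 = 4.23 V, R_Th = R_1‖R_2 = 17.3 kΩ.
Base-emitter loop: V_Th = I_B·R_Th + V_BE + (β+1)I_B·R_E, so I_B = (4.23 − 0.7) / (17.3 + 101×2.2) = 0.0147 mA.
I_C = β·I_B = 100×0.0147 = 1.47 mA, and I_E = (β+1)I_B = 1.49 mA.
V_CE = V_CC − I_C·R_C − I_E·R_E = 20 − 1.47×1.2 − 1.49×2.2 = 15 V.
V_CE = 15 V > 0.2 V confirms active-region operation.

I_C ≈ 1.5 mA, V_CE ≈ 15 V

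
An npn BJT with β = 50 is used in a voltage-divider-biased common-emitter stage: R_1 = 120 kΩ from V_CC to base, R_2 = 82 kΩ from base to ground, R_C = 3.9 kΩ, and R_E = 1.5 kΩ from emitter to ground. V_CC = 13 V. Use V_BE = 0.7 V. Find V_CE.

Thevenize the base divider: V_Th = V_CC·R_2/(R_1+R_2) = 13×82/202 = 5.28 V, R_Th = R_1‖R_2 = 48.7 kΩ.
Base-emitter loop: V_Th = I_B·R_Th + V_BE + (β+1)I_B·R_E, so I_B = (5.28 − 0.7) / (48.7 + 51×1.5) = 0.0366 mA.
I_C = β·I_B = 50×0.0366 = 1.83 mA, and I_E = (β+1)I_B = 1.86 mA.
V_CE = V_CC − I_C·R_C − I_E·R_E = 13 − 1.83×3.9 − 1.86×1.5 = 3.08 V.
V_CE = 3.08 V > 0.2 V confirms active-region operation.

V_CE ≈ 3.1 V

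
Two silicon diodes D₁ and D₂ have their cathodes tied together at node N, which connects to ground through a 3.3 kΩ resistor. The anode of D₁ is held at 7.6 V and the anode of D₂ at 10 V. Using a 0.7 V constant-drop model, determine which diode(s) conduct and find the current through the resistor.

Assume both conduct. Then node N would need to be at both 7.6−0.7 = 6.9 V and 10−0.7 = 9.3 V, which is impossible.
Assume only D₂ conducts: V_N = 10 − 0.7 = 9.3 V, so I_R = 9.3/3.3 = 2.82 mA.
Check D₁: its anode-to-cathode voltage is 7.6 − 9.3 = -1.7 V < 0.7 V, so it is off. The assumption is consistent.

Only D₂ conducts; I_R ≈ 2.8 mA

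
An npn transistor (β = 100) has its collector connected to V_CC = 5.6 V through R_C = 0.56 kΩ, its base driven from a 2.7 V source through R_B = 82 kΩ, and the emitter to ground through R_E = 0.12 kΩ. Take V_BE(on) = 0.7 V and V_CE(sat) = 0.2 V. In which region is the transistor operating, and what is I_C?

active; I_C ≈ 2.1 mA

Assume active. Base-emitter loop: I_B = (V_BB − V_BE)/(R_B + (β+1)R_E) = (2.7 − 0.7)/(82 + 101×0.12) = 0.0212 mA.
I_C = β·I_B = 100×0.0212 = 2.12 mA.
V_CE = V_CC − I_C·R_C − I_E·R_E = 5.6 − 2.12×0.56 − 2.15×0.12 = 4.15 V > V_CE(sat), so the active-region assumption holds.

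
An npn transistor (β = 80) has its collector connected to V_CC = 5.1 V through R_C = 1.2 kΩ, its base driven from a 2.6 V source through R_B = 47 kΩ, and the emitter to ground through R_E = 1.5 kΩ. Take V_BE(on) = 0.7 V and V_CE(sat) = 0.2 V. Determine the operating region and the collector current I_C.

active; I_C ≈ 0.9 mA

Assume active. Base-emitter loop: I_B = (V_BB − V_BE)/(R_B + (β+1)R_E) = (2.6 − 0.7)/(47 + 81×1.5) = 0.0113 mA.
I_C = β·I_B = 80×0.0113 = 0.902 mA.
V_CE = V_CC − I_C·R_C − I_E·R_E = 5.1 − 0.902×1.2 − 0.913×1.5 = 2.65 V > V_CE(sat), so the active-region assumption holds.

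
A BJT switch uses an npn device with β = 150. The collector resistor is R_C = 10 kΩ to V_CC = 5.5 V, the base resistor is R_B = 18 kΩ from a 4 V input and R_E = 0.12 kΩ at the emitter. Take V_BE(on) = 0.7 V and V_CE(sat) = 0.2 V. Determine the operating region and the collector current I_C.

Assume active: I_B = (4 − 0.7)/(18 + 151×0.12) = 0.0914 mA, I_C = β·I_B = 13.7 mA.
Then V_CE = 5.5 − 13.7×10 − 13.8×0.12 = -133 V < 0.2 V — the active assumption fails.
Re-solve with V_CE = 0.2 V. KCL at the emitter: V_E/R_E = (V_BB−0.7−V_E)/R_B + (V_CC−0.2−V_E)/R_C, giving V_E = 0.084 V.
I_C = (V_CC − 0.2 − V_E)/R_C = (5.3 − 0.084)/10 = 0.522 mA.
Check: I_B = (3.3 − 0.084)/18 = 0.179 mA, and β·I_B = 26.8 mA > I_C, confirming saturation.

saturation; I_C ≈ 0.52 mA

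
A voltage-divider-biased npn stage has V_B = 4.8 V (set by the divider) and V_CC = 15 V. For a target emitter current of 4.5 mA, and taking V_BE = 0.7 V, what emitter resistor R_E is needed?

R_E ≈ 0.91 kΩ

V_E = V_B − V_BE = 4.8 − 0.7 = 4.1 V.
R_E = V_E / I_E = 4.1 / 4.5 = 0.911 kΩ.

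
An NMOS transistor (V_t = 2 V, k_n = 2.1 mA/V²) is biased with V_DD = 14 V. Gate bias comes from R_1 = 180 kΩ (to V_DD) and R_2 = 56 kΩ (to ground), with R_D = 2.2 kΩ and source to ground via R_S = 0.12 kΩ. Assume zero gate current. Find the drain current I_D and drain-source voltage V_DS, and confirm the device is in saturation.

V_G = V_DD·R_2/(R_1+R_2) = 14×56/236 = 3.32 V.
Assume saturation: I_D = (k_n/2)(V_GS − V_t)² with V_GS = V_G − I_D·R_S = 3.32 − 0.12·I_D.
Substituting gives 0.0151·I_D² − 1.33·I_D + 1.84 = 0, with roots I_D = 1.4 or 86.8 mA.
The root I_D = 86.8 mA gives V_GS = -7.09 V ≤ V_t, so take I_D = 1.4 mA.
Then V_GS = 3.15 V and V_DS = V_DD − I_D(R_D+R_S) = 14 − 1.4×2.32 = 10.8 V.
Saturation requires V_DS ≥ V_GS − V_t = 1.15 V; 10.8 ≥ 1.15 ✓.

I_D ≈ 1.4 mA, V_DS ≈ 11 V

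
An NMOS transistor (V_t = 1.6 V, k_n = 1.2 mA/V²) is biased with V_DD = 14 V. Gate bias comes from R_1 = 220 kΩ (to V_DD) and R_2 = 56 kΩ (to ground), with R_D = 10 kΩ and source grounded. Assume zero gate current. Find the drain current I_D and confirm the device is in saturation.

I_D ≈ 0.92 mA

V_G = V_DD·R_2/(R_1+R_2) = 14×56/276 = 2.84 V. With the source grounded, V_GS = V_G = 2.84 V.
Assume saturation: I_D = (k_n/2)(V_GS − V_t)² = (1.2/2)×(2.84 − 1.6)² = 0.6×1.24² = 0.923 mA.
V_DS = V_DD − I_D·R_D = 14 − 0.923×10 = 4.77 V.
Saturation requires V_DS ≥ V_GS − V_t = 1.24 V; 4.77 ≥ 1.24 ✓.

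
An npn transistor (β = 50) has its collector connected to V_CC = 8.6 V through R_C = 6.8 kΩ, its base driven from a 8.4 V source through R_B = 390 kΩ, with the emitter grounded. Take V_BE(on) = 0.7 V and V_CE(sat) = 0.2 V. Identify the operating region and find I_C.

active; I_C ≈ 0.99 mA

Assume active. Base-emitter loop: I_B = (V_BB − V_BE)/R_B = (8.4 − 0.7)/390 = 0.0197 mA.
I_C = β·I_B = 50×0.0197 = 0.987 mA.
V_CE = V_CC − I_C·R_C = 8.6 − 0.987×6.8 = 1.89 V > V_CE(sat), so the active-region assumption holds.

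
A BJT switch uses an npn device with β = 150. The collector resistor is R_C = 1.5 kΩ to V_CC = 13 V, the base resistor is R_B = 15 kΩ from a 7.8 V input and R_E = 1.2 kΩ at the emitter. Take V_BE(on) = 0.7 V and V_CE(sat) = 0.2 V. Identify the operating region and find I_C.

saturation; I_C ≈ 4.7 mA

Assume active: I_B = (7.8 − 0.7)/(15 + 151×1.2) = 0.0362 mA, I_C = β·I_B = 5.43 mA.
Then V_CE = 13 − 5.43×1.5 − 5.46×1.2 = -1.7 V < 0.2 V — the active assumption fails.
Re-solve with V_CE = 0.2 V. KCL at the emitter: V_E/R_E = (V_BB−0.7−V_E)/R_B + (V_CC−0.2−V_E)/R_C, giving V_E = 5.75 V.
I_C = (V_CC − 0.2 − V_E)/R_C = (12.8 − 5.75)/1.5 = 4.7 mA.
Check: I_B = (7.1 − 5.75)/15 = 0.0901 mA, and β·I_B = 13.5 mA > I_C, confirming saturation.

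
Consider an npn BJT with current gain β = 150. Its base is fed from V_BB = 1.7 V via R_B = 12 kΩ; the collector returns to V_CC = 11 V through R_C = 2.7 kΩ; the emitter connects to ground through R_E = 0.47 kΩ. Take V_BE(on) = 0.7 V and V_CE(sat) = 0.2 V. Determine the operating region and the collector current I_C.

Assume active. Base-emitter loop: I_B = (V_BB − V_BE)/(R_B + (β+1)R_E) = (1.7 − 0.7)/(12 + 151×0.47) = 0.0121 mA.
I_C = β·I_B = 150×0.0121 = 1.81 mA.
V_CE = V_CC − I_C·R_C − I_E·R_E = 11 − 1.81×2.7 − 1.82×0.47 = 5.26 V > V_CE(sat), so the active-region assumption holds.

active; I_C ≈ 1.8 mA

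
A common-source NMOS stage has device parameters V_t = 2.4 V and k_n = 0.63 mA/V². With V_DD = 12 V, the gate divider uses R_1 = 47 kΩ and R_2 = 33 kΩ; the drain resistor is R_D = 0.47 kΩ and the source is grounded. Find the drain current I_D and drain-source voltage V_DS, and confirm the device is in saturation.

V_G = V_DD·R_2/(R_1+R_2) = 12×33/80 = 4.95 V. With the source grounded, V_GS = V_G = 4.95 V.
Assume saturation: I_D = (k_n/2)(V_GS − V_t)² = (0.63/2)×(4.95 − 2.4)² = 0.315×2.55² = 2.05 mA.
V_DS = V_DD − I_D·R_D = 12 − 2.05×0.47 = 11 V.
Saturation requires V_DS ≥ V_GS − V_t = 2.55 V; 11 ≥ 2.55 ✓.

I_D ≈ 2 mA, V_DS ≈ 11 V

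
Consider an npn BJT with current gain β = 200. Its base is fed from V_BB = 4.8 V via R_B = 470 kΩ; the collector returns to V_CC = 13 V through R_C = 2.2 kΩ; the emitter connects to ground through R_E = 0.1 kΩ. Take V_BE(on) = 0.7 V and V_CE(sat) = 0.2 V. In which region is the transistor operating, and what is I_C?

Assume active. Base-emitter loop: I_B = (V_BB − V_BE)/(R_B + (β+1)R_E) = (4.8 − 0.7)/(470 + 201×0.1) = 0.00837 mA.
I_C = β·I_B = 200×0.00837 = 1.67 mA.
V_CE = V_CC − I_C·R_C − I_E·R_E = 13 − 1.67×2.2 − 1.68×0.1 = 9.15 V > V_CE(sat), so the active-region assumption holds.

active; I_C ≈ 1.7 mA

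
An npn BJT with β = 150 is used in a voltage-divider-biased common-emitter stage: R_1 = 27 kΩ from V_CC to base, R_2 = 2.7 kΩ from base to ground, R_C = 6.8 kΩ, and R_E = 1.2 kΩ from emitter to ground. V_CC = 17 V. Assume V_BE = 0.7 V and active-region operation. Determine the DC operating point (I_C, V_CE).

Thevenize the base divider: V_Th = V_CC·R_2/(R_1+R_2) = 17×2.7/29.7 = 1.55 V, R_Th = R_1‖R_2 = 2.45 kΩ.
Base-emitter loop: V_Th = I_B·R_Th + V_BE + (β+1)I_B·R_E, so I_B = (1.55 − 0.7) / (2.45 + 151×1.2) = 0.0046 mA.
I_C = β·I_B = 150×0.0046 = 0.691 mA, and I_E = (β+1)I_B = 0.695 mA.
V_CE = V_CC − I_C·R_C − I_E·R_E = 17 − 0.691×6.8 − 0.695×1.2 = 11.5 V.
V_CE = 11.5 V > 0.2 V confirms active-region operation.

I_C ≈ 0.69 mA, V_CE ≈ 11 V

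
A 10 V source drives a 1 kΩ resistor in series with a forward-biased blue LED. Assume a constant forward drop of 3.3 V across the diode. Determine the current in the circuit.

KVL around the loop: 10 = V_D + I·R = 3.3 + I × 1 kΩ.
So I = (10 − 3.3) / 1 kΩ = 6.7 / 1 = 6.7 mA.

I ≈ 6.7 mA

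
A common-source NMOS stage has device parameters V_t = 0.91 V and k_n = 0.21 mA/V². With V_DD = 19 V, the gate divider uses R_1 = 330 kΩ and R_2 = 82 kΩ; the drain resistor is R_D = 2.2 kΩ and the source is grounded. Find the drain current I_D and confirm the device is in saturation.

V_G = V_DD·R_2/(R_1+R_2) = 19×82/412 = 3.78 V. With the source grounded, V_GS = V_G = 3.78 V.
Assume saturation: I_D = (k_n/2)(V_GS − V_t)² = (0.21/2)×(3.78 − 0.91)² = 0.105×2.87² = 0.866 mA.
V_DS = V_DD − I_D·R_D = 19 − 0.866×2.2 = 17.1 V.
Saturation requires V_DS ≥ V_GS − V_t = 2.87 V; 17.1 ≥ 2.87 ✓.

I_D ≈ 0.87 mA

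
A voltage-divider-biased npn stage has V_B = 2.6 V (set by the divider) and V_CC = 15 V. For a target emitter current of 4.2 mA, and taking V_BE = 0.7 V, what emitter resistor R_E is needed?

V_E = V_B − V_BE = 2.6 − 0.7 = 1.9 V.
R_E = V_E / I_E = 1.9 / 4.2 = 0.452 kΩ.

R_E ≈ 0.45 kΩ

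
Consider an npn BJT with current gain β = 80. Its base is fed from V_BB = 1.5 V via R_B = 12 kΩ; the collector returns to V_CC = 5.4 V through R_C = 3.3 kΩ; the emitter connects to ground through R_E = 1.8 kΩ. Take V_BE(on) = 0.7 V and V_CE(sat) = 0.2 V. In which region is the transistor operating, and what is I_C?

Assume active. Base-emitter loop: I_B = (V_BB − V_BE)/(R_B + (β+1)R_E) = (1.5 − 0.7)/(12 + 81×1.8) = 0.00507 mA.
I_C = β·I_B = 80×0.00507 = 0.406 mA.
V_CE = V_CC − I_C·R_C − I_E·R_E = 5.4 − 0.406×3.3 − 0.411×1.8 = 3.32 V > V_CE(sat), so the active-region assumption holds.

active; I_C ≈ 0.41 mA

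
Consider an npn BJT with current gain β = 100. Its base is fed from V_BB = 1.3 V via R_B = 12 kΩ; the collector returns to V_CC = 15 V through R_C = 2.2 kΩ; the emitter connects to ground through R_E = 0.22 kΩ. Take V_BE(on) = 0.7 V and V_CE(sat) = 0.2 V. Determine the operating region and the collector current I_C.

active; I_C ≈ 1.8 mA

Assume active. Base-emitter loop: I_B = (V_BB − V_BE)/(R_B + (β+1)R_E) = (1.3 − 0.7)/(12 + 101×0.22) = 0.0175 mA.
I_C = β·I_B = 100×0.0175 = 1.75 mA.
V_CE = V_CC − I_C·R_C − I_E·R_E = 15 − 1.75×2.2 − 1.77×0.22 = 10.8 V > V_CE(sat), so the active-region assumption holds.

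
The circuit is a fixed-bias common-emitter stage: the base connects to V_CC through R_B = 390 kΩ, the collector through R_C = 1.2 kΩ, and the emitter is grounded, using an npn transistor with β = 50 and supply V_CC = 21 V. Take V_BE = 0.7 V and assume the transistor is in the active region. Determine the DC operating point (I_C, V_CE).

Base loop: V_CC = I_B·R_B + V_BE, so I_B = (21 − 0.7)/390 kΩ = 0.0521 mA.
In the active region I_C = β·I_B = 50 × 0.0521 = 2.6 mA.
Collector loop: V_CE = V_CC − I_C·R_C = 21 − 2.6×1.2 = 17.9 V.
Since V_CE = 17.9 V > V_CE(sat) ≈ 0.2 V, the transistor is in the active region as assumed.

I_C ≈ 2.6 mA, V_CE ≈ 18 V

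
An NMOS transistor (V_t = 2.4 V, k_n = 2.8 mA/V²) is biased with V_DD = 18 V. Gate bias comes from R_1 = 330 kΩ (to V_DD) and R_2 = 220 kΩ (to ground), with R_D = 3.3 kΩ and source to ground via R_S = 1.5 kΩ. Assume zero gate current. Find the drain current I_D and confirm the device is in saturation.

V_G = V_DD·R_2/(R_1+R_2) = 18×220/550 = 7.2 V.
Assume saturation: I_D = (k_n/2)(V_GS − V_t)² with V_GS = V_G − I_D·R_S = 7.2 − 1.5·I_D.
Substituting gives 3.15·I_D² − 21.2·I_D + 32.3 = 0, with roots I_D = 2.34 or 4.38 mA.
The root I_D = 4.38 mA gives V_GS = 0.631 V ≤ V_t, so take I_D = 2.34 mA.
Then V_GS = 3.69 V and V_DS = V_DD − I_D(R_D+R_S) = 18 − 2.34×4.8 = 6.78 V.
Saturation requires V_DS ≥ V_GS − V_t = 1.29 V; 6.78 ≥ 1.29 ✓.

I_D ≈ 2.3 mA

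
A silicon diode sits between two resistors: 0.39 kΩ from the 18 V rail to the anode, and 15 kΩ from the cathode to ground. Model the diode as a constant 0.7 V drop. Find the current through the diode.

The two resistors are in series with the diode, so KVL gives 18 = I·0.39 + 0.7 + I·15.
I = (18 − 0.7) / (0.39 + 15) kΩ = 17.3 / 15.4 = 1.12 mA.

I ≈ 1.1 mA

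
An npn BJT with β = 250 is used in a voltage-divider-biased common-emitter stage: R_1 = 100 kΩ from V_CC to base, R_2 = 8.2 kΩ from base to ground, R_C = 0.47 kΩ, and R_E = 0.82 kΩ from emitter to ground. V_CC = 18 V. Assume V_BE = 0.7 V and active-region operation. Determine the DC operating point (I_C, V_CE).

I_C ≈ 0.78 mA, V_CE ≈ 17 V

Thevenize the base divider: V_Th = V_CC·R_2/(R_1+R_2) = 18×8.2/108 = 1.36 V, R_Th = R_1‖R_2 = 7.58 kΩ.
Base-emitter loop: V_Th = I_B·R_Th + V_BE + (β+1)I_B·R_E, so I_B = (1.36 − 0.7) / (7.58 + 251×0.82) = 0.00311 mA.
I_C = β·I_B = 250×0.00311 = 0.778 mA, and I_E = (β+1)I_B = 0.781 mA.
V_CE = V_CC − I_C·R_C − I_E·R_E = 18 − 0.778×0.47 − 0.781×0.82 = 17 V.
V_CE = 17 V > 0.2 V confirms active-region operation.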